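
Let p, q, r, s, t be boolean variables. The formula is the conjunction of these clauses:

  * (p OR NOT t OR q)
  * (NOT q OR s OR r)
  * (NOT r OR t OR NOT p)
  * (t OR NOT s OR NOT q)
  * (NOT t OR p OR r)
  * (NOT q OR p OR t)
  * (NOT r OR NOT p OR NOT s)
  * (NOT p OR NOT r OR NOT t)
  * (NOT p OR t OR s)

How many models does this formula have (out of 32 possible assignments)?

10

Case analysis on p and t:
  p=T, t=T: remaining (q,r,s) ∈ {(F,F,F); (F,F,T); (T,F,T)} — 3.
  p=T, t=F: remaining (q,r,s) ∈ {(F,F,T)} — 1.
  p=F, t=T: remaining (q,r,s) ∈ {(T,T,F); (T,T,T)} — 2.
  p=F, t=F: remaining (q,r,s) ∈ {(F,F,F); (F,F,T); (F,T,F); (F,T,T)} — 4.
Total: 3 + 1 + 2 + 4 = 10.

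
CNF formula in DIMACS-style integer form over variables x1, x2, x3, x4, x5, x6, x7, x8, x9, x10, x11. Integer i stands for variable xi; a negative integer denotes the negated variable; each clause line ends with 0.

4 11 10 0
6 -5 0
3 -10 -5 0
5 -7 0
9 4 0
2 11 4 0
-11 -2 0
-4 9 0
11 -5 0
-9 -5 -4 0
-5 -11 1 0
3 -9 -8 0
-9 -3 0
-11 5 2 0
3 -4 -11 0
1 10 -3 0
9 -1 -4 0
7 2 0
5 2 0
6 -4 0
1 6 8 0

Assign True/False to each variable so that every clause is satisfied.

x1=True, x2=True, x3=False, x4=True, x5=False, x6=True, x7=False, x8=False, x9=True, x10=True, x11=False

x6 occurs only positively in the remaining clauses — set x6 = True.
Branch on x1: take x1 = True.
Set x2 = True and propagate.
  then x11 is forced to False.
  then x5 is forced to False.
  then x7 is forced to False.
For the remaining variables, x3 = False, x4 = True, x8 = False, x9 = True, x10 = True works.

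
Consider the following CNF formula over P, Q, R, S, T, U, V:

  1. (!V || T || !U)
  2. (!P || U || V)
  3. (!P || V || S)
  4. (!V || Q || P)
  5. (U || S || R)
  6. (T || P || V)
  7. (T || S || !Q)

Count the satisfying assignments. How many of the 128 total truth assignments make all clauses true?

50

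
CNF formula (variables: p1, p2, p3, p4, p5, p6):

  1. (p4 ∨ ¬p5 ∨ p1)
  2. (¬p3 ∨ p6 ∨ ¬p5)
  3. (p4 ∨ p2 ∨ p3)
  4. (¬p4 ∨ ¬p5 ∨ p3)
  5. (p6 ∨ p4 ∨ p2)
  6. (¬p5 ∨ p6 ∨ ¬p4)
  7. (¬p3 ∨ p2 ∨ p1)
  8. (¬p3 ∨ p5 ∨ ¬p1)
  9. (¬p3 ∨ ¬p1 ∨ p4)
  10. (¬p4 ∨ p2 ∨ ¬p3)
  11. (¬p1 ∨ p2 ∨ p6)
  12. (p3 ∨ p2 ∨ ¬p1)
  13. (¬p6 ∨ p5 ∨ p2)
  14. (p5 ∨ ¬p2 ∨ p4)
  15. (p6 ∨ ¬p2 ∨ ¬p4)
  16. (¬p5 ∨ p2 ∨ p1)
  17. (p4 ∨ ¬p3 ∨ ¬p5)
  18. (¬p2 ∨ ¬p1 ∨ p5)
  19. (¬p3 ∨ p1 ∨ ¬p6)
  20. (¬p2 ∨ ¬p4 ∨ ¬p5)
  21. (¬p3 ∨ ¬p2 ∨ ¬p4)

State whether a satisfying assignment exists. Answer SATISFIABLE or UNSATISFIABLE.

SATISFIABLE

Try p1 = True.
Branch on p2: take p2 = True.
  then p5 is forced to True.
  then p4 is forced to False.
  then p3 is forced to False.
p6 is now unconstrained; take p6 = True.
So p1 = T, p2 = T, p3 = F, p4 = F, p5 = T, p6 = T is a satisfying assignment.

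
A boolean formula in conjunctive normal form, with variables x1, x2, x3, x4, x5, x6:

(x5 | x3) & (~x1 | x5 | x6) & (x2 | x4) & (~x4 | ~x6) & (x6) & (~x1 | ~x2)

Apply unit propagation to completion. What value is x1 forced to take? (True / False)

(x6) stands alone — x6 = True.
(~x4 | ~x6): since x6 = True, the clause reduces to (~x4). x4 = False.
(x4 | x2): since x4 = False, the clause reduces to (x2). x2 = True.
In (~x1 | ~x2), ~x2 is now false; ~x1 must hold, so x1 = False.

False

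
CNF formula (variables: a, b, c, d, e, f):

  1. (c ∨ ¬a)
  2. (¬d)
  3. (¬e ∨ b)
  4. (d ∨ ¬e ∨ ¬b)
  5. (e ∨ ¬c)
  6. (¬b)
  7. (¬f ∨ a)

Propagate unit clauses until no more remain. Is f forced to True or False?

False

(¬d) stands alone — d = False.
(¬b) is a unit clause: b = False.
(b ∨ ¬e): since b = False, the clause reduces to (¬e). e = False.
From (e ∨ ¬c) and e = False: c = False.
From (¬a ∨ c) and c = False: a = False.
In (a ∨ ¬f), a is now false; ¬f must hold, so f = False.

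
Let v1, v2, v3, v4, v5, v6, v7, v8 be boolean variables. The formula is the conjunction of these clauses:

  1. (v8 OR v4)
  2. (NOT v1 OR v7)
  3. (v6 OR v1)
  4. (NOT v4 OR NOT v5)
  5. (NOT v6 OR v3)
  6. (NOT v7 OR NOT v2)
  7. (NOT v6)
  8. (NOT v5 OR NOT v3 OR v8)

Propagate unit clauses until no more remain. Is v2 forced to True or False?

Unit clause (NOT v6) sets v6 = False.
In (v6 OR v1), v6 is now false; v1 must hold, so v1 = True.
From (NOT v1 OR v7) and v1 = True: v7 = True.
In (NOT v7 OR NOT v2), NOT v7 is now false; NOT v2 must hold, so v2 = False.

False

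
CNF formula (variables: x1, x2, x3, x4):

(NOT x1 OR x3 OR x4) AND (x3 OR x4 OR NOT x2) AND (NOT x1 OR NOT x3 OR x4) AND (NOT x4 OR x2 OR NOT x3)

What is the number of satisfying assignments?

Split on x3, then x4.
  x3=1, x4=1: remaining (x1,x2) ∈ {(0,1); (1,1)} — 2.
  x3=1, x4=0: remaining (x1,x2) ∈ {(0,0); (0,1)} — 2.
  x3=0, x4=1: remaining (x1,x2) ∈ {(0,0); (0,1); (1,0); (1,1)} — 4.
  x3=0, x4=0: remaining (x1,x2) ∈ {(0,0)} — 1.
Total: 2 + 2 + 4 + 1 = 9.

9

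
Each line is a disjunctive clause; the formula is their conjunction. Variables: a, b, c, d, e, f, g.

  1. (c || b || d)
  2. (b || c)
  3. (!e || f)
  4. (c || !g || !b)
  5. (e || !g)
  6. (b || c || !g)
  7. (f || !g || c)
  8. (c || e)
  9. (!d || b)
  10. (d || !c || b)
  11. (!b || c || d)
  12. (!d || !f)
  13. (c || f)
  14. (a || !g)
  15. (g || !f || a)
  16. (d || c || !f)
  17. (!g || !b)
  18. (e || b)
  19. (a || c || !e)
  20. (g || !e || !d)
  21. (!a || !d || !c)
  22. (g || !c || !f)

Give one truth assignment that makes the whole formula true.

a=F  b=T  c=T  d=F  e=F  f=F  g=F

Set a = False and propagate.
  then g is forced to False.
  then f is forced to False.
  then e is forced to False.
  then c is forced to True.
  then b is forced to True.
d is now unconstrained; take d = False.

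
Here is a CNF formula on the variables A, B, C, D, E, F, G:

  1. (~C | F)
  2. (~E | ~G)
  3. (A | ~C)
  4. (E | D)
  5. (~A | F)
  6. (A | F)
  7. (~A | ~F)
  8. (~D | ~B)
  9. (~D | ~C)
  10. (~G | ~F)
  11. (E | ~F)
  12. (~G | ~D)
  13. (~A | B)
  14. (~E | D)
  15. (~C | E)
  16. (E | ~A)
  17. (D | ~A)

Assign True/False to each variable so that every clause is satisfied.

A=F, B=F, C=F, D=T, E=T, F=T, G=F

Check each clause:
  1. (~C | F) — ~C is true.
  2. (~G | ~E) — ~G is true.
  3. (~C | A) — ~C is true.
  4. (E | D) — D is true.
  5. (~A | F) — F is true.
  6. (F | A) — F is true.
  7. (~A | ~F) — ~A is true.
  8. (~D | ~B) — ~B is true.
  9. (~D | ~C) — ~C is true.
  10. (~F | ~G) — ~G is true.
  11. (E | ~F) — E is true.
  12. (~D | ~G) — ~G is true.
  13. (B | ~A) — ~A is true.
  14. (D | ~E) — D is true.
  15. (E | ~C) — E is true.
  16. (~A | E) — E is true.
  17. (~A | D) — D is true.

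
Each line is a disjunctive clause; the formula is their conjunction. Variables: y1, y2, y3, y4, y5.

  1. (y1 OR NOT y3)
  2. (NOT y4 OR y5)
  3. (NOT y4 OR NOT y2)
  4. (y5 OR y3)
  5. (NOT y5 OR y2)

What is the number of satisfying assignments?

5

Satisfying assignments:
  y1=0 y2=1 y3=0 y4=0 y5=1
  y1=1 y2=0 y3=1 y4=0 y5=0
  y1=1 y2=1 y3=0 y4=0 y5=1
  y1=1 y2=1 y3=1 y4=0 y5=0
  y1=1 y2=1 y3=1 y4=0 y5=1
That's 5 in total.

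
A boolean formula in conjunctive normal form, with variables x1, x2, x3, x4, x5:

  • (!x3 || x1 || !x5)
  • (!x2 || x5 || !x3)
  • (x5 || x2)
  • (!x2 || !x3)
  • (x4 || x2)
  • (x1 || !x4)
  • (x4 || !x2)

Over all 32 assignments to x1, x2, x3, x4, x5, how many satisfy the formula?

4

The models are:
  x1=1 x2=0 x3=0 x4=1 x5=1
  x1=1 x2=0 x3=1 x4=1 x5=1
  x1=1 x2=1 x3=0 x4=1 x5=0
  x1=1 x2=1 x3=0 x4=1 x5=1
Count: 4.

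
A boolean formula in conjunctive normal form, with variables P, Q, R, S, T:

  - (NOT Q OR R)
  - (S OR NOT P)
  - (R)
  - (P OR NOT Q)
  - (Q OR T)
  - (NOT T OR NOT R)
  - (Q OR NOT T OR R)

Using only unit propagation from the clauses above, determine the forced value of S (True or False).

True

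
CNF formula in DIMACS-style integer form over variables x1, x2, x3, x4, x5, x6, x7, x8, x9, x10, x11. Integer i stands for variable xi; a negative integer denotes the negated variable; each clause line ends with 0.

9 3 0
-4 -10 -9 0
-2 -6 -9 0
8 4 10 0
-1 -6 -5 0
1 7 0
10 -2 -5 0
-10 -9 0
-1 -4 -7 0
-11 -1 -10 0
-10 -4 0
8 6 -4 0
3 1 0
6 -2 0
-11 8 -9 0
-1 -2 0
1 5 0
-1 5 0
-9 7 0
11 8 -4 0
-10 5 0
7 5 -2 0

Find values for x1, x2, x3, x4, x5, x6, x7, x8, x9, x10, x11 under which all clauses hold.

x1=True, x2=False, x3=True, x4=False, x5=True, x6=False, x7=False, x8=True, x9=False, x10=True, x11=False

Check each clause:
  1. (x9 OR x3) — x3 is true.
  2. (NOT x9 OR NOT x4 OR NOT x10) — NOT x4 is true.
  3. (NOT x2 OR NOT x9 OR NOT x6) — NOT x6 is true.
  4. (x10 OR x4 OR x8) — x8 is true.
  5. (NOT x5 OR NOT x6 OR NOT x1) — NOT x6 is true.
  6. (x1 OR x7) — x1 is true.
  7. (NOT x5 OR NOT x2 OR x10) — x10 is true.
  8. (NOT x10 OR NOT x9) — NOT x9 is true.
  9. (NOT x7 OR NOT x4 OR NOT x1) — NOT x7 is true.
  10. (NOT x10 OR NOT x11 OR NOT x1) — NOT x11 is true.
  11. (NOT x10 OR NOT x4) — NOT x4 is true.
  12. (NOT x4 OR x8 OR x6) — x8 is true.
  13. (x1 OR x3) — x1 is true.
  14. (NOT x2 OR x6) — NOT x2 is true.
  15. (NOT x9 OR NOT x11 OR x8) — x8 is true.
  16. (NOT x2 OR NOT x1) — NOT x2 is true.
  17. (x5 OR x1) — x1 is true.
  18. (x5 OR NOT x1) — x5 is true.
  19. (NOT x9 OR x7) — NOT x9 is true.
  20. (NOT x4 OR x11 OR x8) — x8 is true.
  21. (x5 OR NOT x10) — x5 is true.
  22. (x5 OR NOT x2 OR x7) — x5 is true.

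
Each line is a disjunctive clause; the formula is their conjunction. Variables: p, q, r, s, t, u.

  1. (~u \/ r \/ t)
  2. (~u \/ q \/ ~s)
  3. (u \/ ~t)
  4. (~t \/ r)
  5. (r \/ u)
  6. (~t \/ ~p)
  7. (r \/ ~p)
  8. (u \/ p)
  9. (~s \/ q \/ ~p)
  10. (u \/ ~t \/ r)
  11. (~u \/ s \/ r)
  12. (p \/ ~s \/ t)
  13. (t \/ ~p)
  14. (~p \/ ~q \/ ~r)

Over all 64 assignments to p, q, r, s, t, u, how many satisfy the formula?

Satisfying assignments:
  p=0 q=0 r=1 s=0 t=0 u=1
  p=0 q=0 r=1 s=0 t=1 u=1
  p=0 q=1 r=1 s=0 t=0 u=1
  p=0 q=1 r=1 s=0 t=1 u=1
  p=0 q=1 r=1 s=1 t=1 u=1
Count: 5.

5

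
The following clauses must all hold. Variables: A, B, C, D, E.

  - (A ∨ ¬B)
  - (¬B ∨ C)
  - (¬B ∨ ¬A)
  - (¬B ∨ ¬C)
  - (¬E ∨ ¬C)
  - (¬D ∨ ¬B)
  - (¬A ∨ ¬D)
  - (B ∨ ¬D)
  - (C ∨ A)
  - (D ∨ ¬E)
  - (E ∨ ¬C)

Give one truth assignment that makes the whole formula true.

A = T, B = F, C = F, D = F, E = F

Set A = True and propagate.
  then B is forced to False.
  then D is forced to False.
  then E is forced to False.
  then C is forced to False.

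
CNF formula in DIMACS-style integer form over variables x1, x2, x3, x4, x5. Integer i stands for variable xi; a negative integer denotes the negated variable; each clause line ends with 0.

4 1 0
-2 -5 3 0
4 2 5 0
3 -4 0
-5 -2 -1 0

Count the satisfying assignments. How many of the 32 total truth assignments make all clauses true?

Case analysis on x2 and x4:
  x2=T, x4=T: remaining (x1,x3,x5) ∈ {(F,T,F); (F,T,T); (T,T,F)} — 3.
  x2=T, x4=F: remaining (x1,x3,x5) ∈ {(T,F,F); (T,T,F)} — 2.
  x2=F, x4=T: remaining (x1,x3,x5) ∈ {(F,T,F); (F,T,T); (T,T,F); (T,T,T)} — 4.
  x2=F, x4=F: remaining (x1,x3,x5) ∈ {(T,F,T); (T,T,T)} — 2.
Total: 3 + 2 + 4 + 2 = 11.

11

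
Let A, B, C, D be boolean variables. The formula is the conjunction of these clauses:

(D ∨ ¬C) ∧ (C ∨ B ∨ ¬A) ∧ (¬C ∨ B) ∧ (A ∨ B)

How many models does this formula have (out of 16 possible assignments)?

6

The models are:
  A=F B=T C=F D=F
  A=F B=T C=F D=T
  A=F B=T C=T D=T
  A=T B=T C=F D=F
  A=T B=T C=F D=T
  A=T B=T C=T D=T
Count: 6.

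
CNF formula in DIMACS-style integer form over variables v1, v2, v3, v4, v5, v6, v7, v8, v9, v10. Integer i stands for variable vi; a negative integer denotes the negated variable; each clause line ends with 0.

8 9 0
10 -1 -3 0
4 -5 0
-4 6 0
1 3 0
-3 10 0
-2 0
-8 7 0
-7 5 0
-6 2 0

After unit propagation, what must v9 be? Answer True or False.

True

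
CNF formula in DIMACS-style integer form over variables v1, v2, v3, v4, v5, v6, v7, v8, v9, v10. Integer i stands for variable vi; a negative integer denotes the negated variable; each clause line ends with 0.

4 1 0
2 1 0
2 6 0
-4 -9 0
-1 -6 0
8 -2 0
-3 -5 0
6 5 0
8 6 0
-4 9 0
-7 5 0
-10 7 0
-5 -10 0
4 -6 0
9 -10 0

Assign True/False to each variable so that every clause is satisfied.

v1=True, v2=True, v3=False, v4=False, v5=True, v6=False, v7=False, v8=True, v9=False, v10=False

Check each clause:
  1. (v4 ∨ v1) — v1 is true.
  2. (v2 ∨ v1) — v1 is true.
  3. (v6 ∨ v2) — v2 is true.
  4. (¬v4 ∨ ¬v9) — ¬v4 is true.
  5. (¬v1 ∨ ¬v6) — ¬v6 is true.
  6. (¬v2 ∨ v8) — v8 is true.
  7. (¬v3 ∨ ¬v5) — ¬v3 is true.
  8. (v6 ∨ v5) — v5 is true.
  9. (v6 ∨ v8) — v8 is true.
  10. (¬v4 ∨ v9) — ¬v4 is true.
  11. (¬v7 ∨ v5) — ¬v7 is true.
  12. (¬v10 ∨ v7) — ¬v10 is true.
  13. (¬v10 ∨ ¬v5) — ¬v10 is true.
  14. (¬v6 ∨ v4) — ¬v6 is true.
  15. (v9 ∨ ¬v10) — ¬v10 is true.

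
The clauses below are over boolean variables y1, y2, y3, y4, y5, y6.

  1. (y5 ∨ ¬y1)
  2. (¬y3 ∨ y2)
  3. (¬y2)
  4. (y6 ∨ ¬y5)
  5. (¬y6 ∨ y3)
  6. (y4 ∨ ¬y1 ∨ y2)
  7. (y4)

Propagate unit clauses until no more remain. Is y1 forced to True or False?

False

(¬y2) is a unit clause: y2 = False.
From (¬y3 ∨ y2) and y2 = False: y3 = False.
From (y3 ∨ ¬y6) and y3 = False: y6 = False.
From (y6 ∨ ¬y5) and y6 = False: y5 = False.
(¬y1 ∨ y5) with y5 = False leaves only ¬y1, so y1 = False.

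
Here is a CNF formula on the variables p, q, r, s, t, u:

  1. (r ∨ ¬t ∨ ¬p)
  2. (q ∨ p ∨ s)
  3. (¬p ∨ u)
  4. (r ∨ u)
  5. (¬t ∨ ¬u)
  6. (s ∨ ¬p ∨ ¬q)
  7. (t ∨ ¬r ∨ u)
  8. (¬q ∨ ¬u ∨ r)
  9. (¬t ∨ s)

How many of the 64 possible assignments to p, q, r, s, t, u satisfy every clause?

11

Case analysis on u and p:
  u=1, p=1: 5 of the 16 assignments to (q,r,s,t) work.
  u=1, p=0: remaining (q,r,s,t) ∈ {(0,0,1,0); (0,1,1,0); (1,1,0,0); (1,1,1,0)} — 4.
  u=0, p=1: a clause becomes empty — 0.
  u=0, p=0: remaining (q,r,s,t) ∈ {(0,1,1,1); (1,1,1,1)} — 2.
Total: 5 + 4 + 0 + 2 = 11.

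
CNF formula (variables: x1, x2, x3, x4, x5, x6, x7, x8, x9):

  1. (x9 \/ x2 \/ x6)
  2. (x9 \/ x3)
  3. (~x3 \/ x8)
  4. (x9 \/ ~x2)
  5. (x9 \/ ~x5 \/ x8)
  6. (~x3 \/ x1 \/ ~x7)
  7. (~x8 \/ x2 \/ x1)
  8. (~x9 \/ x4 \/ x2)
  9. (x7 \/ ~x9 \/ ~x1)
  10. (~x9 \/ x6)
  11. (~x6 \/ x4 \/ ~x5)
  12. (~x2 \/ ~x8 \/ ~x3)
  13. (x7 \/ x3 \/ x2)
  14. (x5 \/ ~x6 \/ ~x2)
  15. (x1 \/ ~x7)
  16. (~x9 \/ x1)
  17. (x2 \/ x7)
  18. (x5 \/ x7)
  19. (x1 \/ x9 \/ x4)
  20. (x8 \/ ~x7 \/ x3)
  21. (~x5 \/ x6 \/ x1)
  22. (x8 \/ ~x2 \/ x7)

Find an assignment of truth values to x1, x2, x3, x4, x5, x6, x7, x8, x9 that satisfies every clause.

x4 occurs only positively in the remaining clauses — set x4 = True.
Branch on x1: take x1 = True.
Try x2 = True.
  then x9 is forced to True.
  then x7 is forced to True.
  then x6 is forced to True.
  then x5 is forced to True.
Try x3 = False.
  then x8 is forced to True.
Every clause has at least one true literal under this assignment.
Check each clause:
  1. (x9 \/ x2 \/ x6) — x9 is true.
  2. (x3 \/ x9) — x9 is true.
  3. (~x3 \/ x8) — x8 is true.
  4. (x9 \/ ~x2) — x9 is true.
  5. (x8 \/ x9 \/ ~x5) — x8 is true.
  6. (~x3 \/ ~x7 \/ x1) — x1 is true.
  7. (~x8 \/ x2 \/ x1) — x1 is true.
  8. (x2 \/ ~x9 \/ x4) — x2 is true.
  9. (~x9 \/ x7 \/ ~x1) — x7 is true.
  10. (x6 \/ ~x9) — x6 is true.
  11. (~x5 \/ x4 \/ ~x6) — x4 is true.
  12. (~x3 \/ ~x2 \/ ~x8) — ~x3 is true.
  13. (x7 \/ x3 \/ x2) — x2 is true.
  14. (~x2 \/ x5 \/ ~x6) — x5 is true.
  15. (~x7 \/ x1) — x1 is true.
  16. (~x9 \/ x1) — x1 is true.
  17. (x2 \/ x7) — x2 is true.
  18. (x7 \/ x5) — x5 is true.
  19. (x1 \/ x9 \/ x4) — x1 is true.
  20. (x8 \/ ~x7 \/ x3) — x8 is true.
  21. (~x5 \/ x6 \/ x1) — x1 is true.
  22. (~x2 \/ x8 \/ x7) — x8 is true.

x1 = T, x2 = T, x3 = F, x4 = T, x5 = T, x6 = T, x7 = T, x8 = T, x9 = T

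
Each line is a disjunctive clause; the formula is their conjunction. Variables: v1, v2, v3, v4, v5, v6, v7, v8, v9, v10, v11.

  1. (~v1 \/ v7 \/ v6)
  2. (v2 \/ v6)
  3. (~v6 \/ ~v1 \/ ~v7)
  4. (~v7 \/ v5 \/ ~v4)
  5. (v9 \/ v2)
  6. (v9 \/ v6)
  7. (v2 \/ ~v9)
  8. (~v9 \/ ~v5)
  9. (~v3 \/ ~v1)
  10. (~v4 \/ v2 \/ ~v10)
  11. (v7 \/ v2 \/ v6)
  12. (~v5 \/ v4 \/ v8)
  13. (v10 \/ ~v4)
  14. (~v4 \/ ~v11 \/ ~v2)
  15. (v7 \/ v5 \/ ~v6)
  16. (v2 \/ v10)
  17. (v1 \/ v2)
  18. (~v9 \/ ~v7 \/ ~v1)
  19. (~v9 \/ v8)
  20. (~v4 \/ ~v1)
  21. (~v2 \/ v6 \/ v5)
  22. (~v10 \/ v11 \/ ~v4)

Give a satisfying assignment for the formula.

v1=F, v2=T, v3=T, v4=F, v5=F, v6=T, v7=T, v8=F, v9=F, v10=F, v11=F

Set v1 = False and propagate.
  then v2 is forced to True.
Set v4 = False and propagate.
For the remaining variables, v3 = True, v5 = False, v6 = True, v7 = True, v8 = False, v9 = False, v10 = False, v11 = False works.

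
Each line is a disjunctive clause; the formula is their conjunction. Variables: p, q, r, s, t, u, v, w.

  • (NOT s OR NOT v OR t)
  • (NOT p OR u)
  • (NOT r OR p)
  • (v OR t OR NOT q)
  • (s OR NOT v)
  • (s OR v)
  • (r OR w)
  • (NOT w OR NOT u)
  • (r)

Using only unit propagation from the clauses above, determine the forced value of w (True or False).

False

(r) stands alone — r = True.
In (NOT r OR p), NOT r is now false; p must hold, so p = True.
(NOT p OR u): since p = True, the clause reduces to (u). u = True.
(NOT u OR NOT w) with u = True leaves only NOT w, so w = False.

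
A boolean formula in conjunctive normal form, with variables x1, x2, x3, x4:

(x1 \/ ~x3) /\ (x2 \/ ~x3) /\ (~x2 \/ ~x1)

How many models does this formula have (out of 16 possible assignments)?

6

Satisfying assignments:
  x1=0 x2=0 x3=0 x4=0
  x1=0 x2=0 x3=0 x4=1
  x1=0 x2=1 x3=0 x4=0
  x1=0 x2=1 x3=0 x4=1
  x1=1 x2=0 x3=0 x4=0
  x1=1 x2=0 x3=0 x4=1
Count: 6.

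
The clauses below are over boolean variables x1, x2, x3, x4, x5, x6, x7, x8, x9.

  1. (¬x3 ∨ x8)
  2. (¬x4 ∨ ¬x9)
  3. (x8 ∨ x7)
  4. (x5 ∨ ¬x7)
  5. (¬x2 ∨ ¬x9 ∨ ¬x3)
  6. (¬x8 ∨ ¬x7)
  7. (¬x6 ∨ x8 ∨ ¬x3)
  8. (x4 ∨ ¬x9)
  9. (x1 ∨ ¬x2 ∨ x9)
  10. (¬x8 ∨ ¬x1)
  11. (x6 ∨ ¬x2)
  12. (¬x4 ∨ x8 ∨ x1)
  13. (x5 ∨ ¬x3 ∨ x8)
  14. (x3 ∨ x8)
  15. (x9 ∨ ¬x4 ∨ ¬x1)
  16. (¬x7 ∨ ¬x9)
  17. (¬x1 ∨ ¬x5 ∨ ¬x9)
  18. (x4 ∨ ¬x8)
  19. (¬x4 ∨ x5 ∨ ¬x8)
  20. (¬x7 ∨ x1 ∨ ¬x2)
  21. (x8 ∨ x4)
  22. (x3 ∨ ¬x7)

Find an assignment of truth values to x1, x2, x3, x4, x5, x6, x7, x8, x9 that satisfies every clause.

Pure literal: x2 appears only negated; assign x2 = False.
Branch on x1: take x1 = False.
Branch on x3: take x3 = True.
  then x8 is forced to True.
  then x7 is forced to False.
  then x4 is forced to True.
  then x9 is forced to False.
  then x5 is forced to True.
x6 is now unconstrained; take x6 = True.

x1 = False, x2 = False, x3 = True, x4 = True, x5 = True, x6 = True, x7 = False, x8 = True, x9 = False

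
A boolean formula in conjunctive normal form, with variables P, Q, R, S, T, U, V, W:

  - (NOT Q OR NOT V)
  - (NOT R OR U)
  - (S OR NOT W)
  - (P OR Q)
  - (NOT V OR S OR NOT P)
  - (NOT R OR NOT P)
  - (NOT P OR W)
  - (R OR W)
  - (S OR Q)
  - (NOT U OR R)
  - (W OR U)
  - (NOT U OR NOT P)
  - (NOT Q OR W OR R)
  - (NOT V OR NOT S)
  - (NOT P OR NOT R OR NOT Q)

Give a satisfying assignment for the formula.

P = F  Q = T  R = T  S = T  T = T  U = T  V = F  W = F

Check each clause:
  1. (NOT Q OR NOT V) — NOT V is true.
  2. (NOT R OR U) — U is true.
  3. (S OR NOT W) — NOT W is true.
  4. (P OR Q) — Q is true.
  5. (NOT P OR S OR NOT V) — NOT V is true.
  6. (NOT P OR NOT R) — NOT P is true.
  7. (NOT P OR W) — NOT P is true.
  8. (W OR R) — R is true.
  9. (Q OR S) — Q is true.
  10. (NOT U OR R) — R is true.
  11. (U OR W) — U is true.
  12. (NOT U OR NOT P) — NOT P is true.
  13. (W OR NOT Q OR R) — R is true.
  14. (NOT S OR NOT V) — NOT V is true.
  15. (NOT Q OR NOT P OR NOT R) — NOT P is true.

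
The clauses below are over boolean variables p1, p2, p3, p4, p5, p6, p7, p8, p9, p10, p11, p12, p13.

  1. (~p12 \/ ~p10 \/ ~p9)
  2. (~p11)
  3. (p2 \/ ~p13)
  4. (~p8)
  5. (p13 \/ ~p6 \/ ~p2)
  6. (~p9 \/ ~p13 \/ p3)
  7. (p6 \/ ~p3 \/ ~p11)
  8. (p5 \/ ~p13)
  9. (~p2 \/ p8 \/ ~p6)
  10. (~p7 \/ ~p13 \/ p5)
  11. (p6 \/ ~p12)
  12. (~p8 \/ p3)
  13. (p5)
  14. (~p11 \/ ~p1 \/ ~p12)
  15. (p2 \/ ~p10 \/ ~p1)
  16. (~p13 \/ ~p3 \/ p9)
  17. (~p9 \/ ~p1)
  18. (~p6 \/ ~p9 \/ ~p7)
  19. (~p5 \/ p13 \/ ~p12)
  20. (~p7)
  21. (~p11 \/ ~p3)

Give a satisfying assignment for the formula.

p1 = F, p2 = F, p3 = F, p4 = T, p5 = T, p6 = T, p7 = F, p8 = F, p9 = T, p10 = T, p11 = F, p12 = F, p13 = F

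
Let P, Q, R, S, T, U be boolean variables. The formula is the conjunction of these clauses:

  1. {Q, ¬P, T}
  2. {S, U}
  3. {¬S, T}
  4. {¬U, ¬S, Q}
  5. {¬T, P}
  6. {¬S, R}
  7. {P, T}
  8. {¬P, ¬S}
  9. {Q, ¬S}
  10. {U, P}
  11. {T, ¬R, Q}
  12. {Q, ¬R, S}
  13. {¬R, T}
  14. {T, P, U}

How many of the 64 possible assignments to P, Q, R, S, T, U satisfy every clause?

4

Satisfying assignments:
  P=1 Q=0 R=0 S=0 T=1 U=1
  P=1 Q=1 R=0 S=0 T=0 U=1
  P=1 Q=1 R=0 S=0 T=1 U=1
  P=1 Q=1 R=1 S=0 T=1 U=1
Count: 4.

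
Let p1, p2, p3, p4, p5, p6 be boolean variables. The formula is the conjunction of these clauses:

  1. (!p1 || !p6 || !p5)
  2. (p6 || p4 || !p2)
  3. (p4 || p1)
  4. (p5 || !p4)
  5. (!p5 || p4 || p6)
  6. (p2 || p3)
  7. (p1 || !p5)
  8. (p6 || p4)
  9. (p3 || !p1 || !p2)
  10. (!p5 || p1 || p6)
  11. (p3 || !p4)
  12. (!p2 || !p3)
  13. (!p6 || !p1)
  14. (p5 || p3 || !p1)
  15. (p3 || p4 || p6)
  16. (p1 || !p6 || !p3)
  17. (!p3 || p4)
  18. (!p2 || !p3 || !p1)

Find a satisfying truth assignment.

p1 = True, p2 = False, p3 = True, p4 = True, p5 = True, p6 = False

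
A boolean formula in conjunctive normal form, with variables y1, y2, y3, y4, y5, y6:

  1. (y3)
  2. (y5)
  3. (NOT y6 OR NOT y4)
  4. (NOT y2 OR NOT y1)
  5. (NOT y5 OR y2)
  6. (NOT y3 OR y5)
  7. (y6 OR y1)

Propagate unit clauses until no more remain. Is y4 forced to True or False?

False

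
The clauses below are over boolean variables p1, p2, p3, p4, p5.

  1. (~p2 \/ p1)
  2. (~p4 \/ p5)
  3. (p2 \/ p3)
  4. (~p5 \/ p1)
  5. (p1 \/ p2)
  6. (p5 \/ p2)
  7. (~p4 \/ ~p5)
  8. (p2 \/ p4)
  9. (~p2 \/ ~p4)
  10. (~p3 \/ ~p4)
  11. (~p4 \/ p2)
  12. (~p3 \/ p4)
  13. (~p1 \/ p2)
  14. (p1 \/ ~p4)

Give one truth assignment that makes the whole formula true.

Try p1 = True.
  then p2 is forced to True.
  then p4 is forced to False.
  then p3 is forced to False.
p5 is now unconstrained; take p5 = False.
Every clause has at least one true literal under this assignment.

p1=True, p2=True, p3=False, p4=False, p5=False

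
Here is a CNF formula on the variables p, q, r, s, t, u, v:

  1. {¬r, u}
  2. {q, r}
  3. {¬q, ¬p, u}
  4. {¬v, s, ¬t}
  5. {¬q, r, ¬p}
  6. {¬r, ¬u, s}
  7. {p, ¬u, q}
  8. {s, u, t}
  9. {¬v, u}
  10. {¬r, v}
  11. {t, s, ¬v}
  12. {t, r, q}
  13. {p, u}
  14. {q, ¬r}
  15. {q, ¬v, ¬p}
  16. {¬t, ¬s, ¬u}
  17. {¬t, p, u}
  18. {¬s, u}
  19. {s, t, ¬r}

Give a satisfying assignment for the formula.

p=False, q=True, r=False, s=True, t=False, u=True, v=False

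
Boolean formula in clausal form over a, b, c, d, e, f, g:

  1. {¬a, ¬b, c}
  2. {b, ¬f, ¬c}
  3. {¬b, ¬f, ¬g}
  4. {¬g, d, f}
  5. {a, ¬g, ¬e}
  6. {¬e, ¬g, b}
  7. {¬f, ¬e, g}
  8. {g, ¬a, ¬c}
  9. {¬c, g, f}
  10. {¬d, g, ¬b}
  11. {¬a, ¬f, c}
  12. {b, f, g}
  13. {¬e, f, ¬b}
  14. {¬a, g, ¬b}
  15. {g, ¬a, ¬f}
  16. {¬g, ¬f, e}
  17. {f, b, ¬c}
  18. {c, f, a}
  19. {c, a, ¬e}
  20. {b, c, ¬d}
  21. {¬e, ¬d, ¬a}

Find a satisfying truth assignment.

a=F, b=T, c=F, d=F, e=F, f=T, g=F

Check each clause:
  1. {¬a, ¬b, c} — ¬a is true.
  2. {¬f, ¬c, b} — b is true.
  3. {¬f, ¬g, ¬b} — ¬g is true.
  4. {d, f, ¬g} — ¬g is true.
  5. {¬g, a, ¬e} — ¬e is true.
  6. {¬g, ¬e, b} — ¬g is true.
  7. {¬f, ¬e, g} — ¬e is true.
  8. {g, ¬c, ¬a} — ¬c is true.
  9. {¬c, f, g} — ¬c is true.
  10. {¬b, ¬d, g} — ¬d is true.
  11. {¬f, c, ¬a} — ¬a is true.
  12. {f, g, b} — b is true.
  13. {¬b, ¬e, f} — ¬e is true.
  14. {¬a, ¬b, g} — ¬a is true.
  15. {¬a, ¬f, g} — ¬a is true.
  16. {¬g, ¬f, e} — ¬g is true.
  17. {b, ¬c, f} — b is true.
  18. {c, f, a} — f is true.
  19. {a, c, ¬e} — ¬e is true.
  20. {c, b, ¬d} — b is true.
  21. {¬e, ¬a, ¬d} — ¬e is true.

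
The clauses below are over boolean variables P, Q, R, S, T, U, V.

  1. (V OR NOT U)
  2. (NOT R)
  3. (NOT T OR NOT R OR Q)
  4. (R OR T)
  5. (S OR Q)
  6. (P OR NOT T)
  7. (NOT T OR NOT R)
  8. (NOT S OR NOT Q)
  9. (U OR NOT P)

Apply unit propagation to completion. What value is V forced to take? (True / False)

(NOT R) stands alone — R = False.
From (T OR R) and R = False: T = True.
In (P OR NOT T), NOT T is now false; P must hold, so P = True.
(U OR NOT P) with P = True leaves only U, so U = True.
From (NOT U OR V) and U = True: V = True.

True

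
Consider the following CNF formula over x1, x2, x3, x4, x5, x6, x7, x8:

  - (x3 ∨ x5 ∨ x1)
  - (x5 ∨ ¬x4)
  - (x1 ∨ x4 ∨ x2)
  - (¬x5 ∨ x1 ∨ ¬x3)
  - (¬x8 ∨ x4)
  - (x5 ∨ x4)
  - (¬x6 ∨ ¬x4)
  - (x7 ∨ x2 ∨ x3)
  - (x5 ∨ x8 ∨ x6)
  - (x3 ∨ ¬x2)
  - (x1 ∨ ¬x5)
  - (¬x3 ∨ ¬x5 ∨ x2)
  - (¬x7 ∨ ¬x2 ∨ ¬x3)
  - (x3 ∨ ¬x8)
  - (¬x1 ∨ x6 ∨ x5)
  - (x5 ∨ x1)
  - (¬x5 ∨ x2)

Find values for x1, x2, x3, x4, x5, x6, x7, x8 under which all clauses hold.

x1 = True  x2 = True  x3 = True  x4 = False  x5 = True  x6 = True  x7 = False  x8 = False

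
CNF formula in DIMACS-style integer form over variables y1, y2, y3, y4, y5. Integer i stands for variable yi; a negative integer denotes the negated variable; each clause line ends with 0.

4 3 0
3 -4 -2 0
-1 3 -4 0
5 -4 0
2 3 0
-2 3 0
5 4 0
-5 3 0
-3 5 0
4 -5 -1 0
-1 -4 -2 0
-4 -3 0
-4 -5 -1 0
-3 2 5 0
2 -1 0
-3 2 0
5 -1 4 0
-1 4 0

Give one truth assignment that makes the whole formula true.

y1=False  y2=True  y3=True  y4=False  y5=True

Check each clause:
  1. {y4, y3} — y3 is true.
  2. {¬y4, y3, ¬y2} — y3 is true.
  3. {¬y4, ¬y1, y3} — y3 is true.
  4. {y5, ¬y4} — ¬y4 is true.
  5. {y2, y3} — y2 is true.
  6. {¬y2, y3} — y3 is true.
  7. {y4, y5} — y5 is true.
  8. {¬y5, y3} — y3 is true.
  9. {¬y3, y5} — y5 is true.
  10. {¬y5, ¬y1, y4} — ¬y1 is true.
  11. {¬y1, ¬y2, ¬y4} — ¬y4 is true.
  12. {¬y3, ¬y4} — ¬y4 is true.
  13. {¬y5, ¬y1, ¬y4} — ¬y4 is true.
  14. {y5, ¬y3, y2} — y2 is true.
  15. {y2, ¬y1} — y2 is true.
  16. {¬y3, y2} — y2 is true.
  17. {y5, ¬y1, y4} — y5 is true.
  18. {y4, ¬y1} — ¬y1 is true.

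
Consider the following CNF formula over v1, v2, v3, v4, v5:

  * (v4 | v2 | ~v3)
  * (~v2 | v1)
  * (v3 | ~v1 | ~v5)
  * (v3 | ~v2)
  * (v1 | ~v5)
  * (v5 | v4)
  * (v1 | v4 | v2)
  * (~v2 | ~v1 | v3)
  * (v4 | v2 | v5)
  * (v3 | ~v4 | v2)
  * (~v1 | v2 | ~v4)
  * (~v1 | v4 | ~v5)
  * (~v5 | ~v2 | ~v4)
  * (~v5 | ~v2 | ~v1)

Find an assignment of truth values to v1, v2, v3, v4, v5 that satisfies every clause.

Set v1 = False and propagate.
  then v2 is forced to False.
  then v5 is forced to False.
  then v4 is forced to True.
  then v3 is forced to True.

v1=0, v2=0, v3=1, v4=1, v5=0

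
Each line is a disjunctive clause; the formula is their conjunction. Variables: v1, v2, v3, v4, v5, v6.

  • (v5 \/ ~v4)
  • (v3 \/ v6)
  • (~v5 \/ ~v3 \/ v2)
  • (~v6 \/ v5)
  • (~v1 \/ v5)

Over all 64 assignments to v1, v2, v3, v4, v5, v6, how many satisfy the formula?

18

Case analysis on v5 and v3:
  v5=1, v3=1: forces v2=1; v1, v4, v6 free → 2^3 = 8.
  v5=1, v3=0: forces v6=1; v1, v2, v4 free → 2^3 = 8.
  v5=0, v3=1: remaining (v1,v2,v4,v6) ∈ {(0,0,0,0); (0,1,0,0)} — 2.
  v5=0, v3=0: a clause becomes empty — 0.
Total: 8 + 8 + 2 + 0 = 18.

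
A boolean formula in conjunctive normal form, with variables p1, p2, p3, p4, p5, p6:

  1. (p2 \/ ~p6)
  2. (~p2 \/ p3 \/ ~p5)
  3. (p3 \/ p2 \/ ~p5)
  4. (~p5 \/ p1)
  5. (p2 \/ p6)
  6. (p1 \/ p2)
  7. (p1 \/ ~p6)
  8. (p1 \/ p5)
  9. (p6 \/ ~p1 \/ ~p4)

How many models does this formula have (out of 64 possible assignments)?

9

Split on p1, then p2.
  p1=1, p2=1: 9 of the 16 assignments to (p3,p4,p5,p6) work.
  p1=1, p2=0: a clause becomes empty — 0.
  p1=0, p2=1: a clause becomes empty — 0.
  p1=0, p2=0: a clause becomes empty — 0.
Total: 9 + 0 + 0 + 0 = 9.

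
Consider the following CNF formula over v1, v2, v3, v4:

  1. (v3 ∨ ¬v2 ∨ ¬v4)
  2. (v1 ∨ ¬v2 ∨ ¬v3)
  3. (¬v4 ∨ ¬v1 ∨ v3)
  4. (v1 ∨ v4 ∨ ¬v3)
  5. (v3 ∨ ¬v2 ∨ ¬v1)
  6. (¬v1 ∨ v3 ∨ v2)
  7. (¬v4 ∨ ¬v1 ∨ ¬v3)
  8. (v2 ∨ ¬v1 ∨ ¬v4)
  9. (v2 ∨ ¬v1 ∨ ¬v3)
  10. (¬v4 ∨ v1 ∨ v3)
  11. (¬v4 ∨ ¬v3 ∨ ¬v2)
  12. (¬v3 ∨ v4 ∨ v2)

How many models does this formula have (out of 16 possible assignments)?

4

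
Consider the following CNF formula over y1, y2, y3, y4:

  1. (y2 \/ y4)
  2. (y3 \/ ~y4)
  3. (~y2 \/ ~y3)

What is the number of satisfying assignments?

Satisfying assignments:
  y1=0 y2=0 y3=1 y4=1
  y1=0 y2=1 y3=0 y4=0
  y1=1 y2=0 y3=1 y4=1
  y1=1 y2=1 y3=0 y4=0
That's 4 in total.

4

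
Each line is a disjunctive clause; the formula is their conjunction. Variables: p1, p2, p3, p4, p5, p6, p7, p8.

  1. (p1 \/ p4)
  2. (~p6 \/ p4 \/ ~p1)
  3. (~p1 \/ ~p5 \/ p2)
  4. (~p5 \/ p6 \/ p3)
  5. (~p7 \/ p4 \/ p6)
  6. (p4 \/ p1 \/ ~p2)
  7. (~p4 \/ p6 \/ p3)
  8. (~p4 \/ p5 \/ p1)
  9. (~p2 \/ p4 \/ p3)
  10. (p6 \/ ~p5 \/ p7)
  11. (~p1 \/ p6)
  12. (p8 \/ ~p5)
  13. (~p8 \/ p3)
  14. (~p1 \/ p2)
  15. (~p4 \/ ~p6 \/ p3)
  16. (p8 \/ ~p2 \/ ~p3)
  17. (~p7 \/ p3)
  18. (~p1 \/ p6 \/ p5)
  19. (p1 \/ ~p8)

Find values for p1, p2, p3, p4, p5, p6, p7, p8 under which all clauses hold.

Set p1 = True and propagate.
  then p6 is forced to True.
  then p4 is forced to True.
  then p2 is forced to True.
  then p3 is forced to True.
  then p8 is forced to True.
p5, p7 are now unconstrained; take p5 = True, p7 = False.
Every clause has at least one true literal under this assignment.

p1 = True, p2 = True, p3 = True, p4 = True, p5 = True, p6 = True, p7 = False, p8 = True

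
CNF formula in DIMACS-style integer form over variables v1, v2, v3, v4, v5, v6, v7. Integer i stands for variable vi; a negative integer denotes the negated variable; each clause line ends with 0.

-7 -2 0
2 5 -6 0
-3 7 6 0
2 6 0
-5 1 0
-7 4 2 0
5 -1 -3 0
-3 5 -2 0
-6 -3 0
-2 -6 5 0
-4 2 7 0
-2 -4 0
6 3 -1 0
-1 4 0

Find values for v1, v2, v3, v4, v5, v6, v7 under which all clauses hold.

v1=F, v2=T, v3=F, v4=F, v5=F, v6=F, v7=F

Set v1 = False and propagate.
  then v5 is forced to False.
Branch on v2: take v2 = True.
  then v7 is forced to False.
  then v3 is forced to False.
  then v6 is forced to False.
  then v4 is forced to False.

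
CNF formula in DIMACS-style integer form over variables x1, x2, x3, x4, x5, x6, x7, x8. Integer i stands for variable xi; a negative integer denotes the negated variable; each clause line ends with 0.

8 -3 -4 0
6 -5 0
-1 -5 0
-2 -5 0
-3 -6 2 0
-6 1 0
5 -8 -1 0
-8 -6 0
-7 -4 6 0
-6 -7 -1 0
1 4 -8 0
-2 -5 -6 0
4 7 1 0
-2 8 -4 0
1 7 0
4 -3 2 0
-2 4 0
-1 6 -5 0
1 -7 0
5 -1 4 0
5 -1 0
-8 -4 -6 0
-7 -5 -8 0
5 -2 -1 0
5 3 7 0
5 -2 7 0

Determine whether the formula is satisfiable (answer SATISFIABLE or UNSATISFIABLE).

UNSATISFIABLE

x1 = True:
  propagation gives x5=False; an empty clause results — contradiction.
x1 = False:
  propagation gives x6=False, x5=False, x7=True; an empty clause results — contradiction.
Every branch closes, so no satisfying assignment exists.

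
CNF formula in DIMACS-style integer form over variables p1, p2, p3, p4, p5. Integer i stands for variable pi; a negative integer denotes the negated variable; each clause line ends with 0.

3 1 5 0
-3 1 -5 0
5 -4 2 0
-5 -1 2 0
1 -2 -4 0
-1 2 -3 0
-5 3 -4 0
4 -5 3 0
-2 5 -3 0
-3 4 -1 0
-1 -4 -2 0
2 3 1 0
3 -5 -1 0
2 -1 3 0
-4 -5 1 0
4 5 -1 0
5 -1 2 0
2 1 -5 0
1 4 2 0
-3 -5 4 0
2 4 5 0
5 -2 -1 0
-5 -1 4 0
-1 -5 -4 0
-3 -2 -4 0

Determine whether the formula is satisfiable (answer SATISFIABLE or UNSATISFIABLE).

p1 = True:
  p5 = True:
    propagation gives p2=True, p4=False; an empty clause results — contradiction.
  p5 = False:
    propagation gives p4=True, p2=True; an empty clause results — contradiction.
p1 = False:
  p5 = True:
    propagation gives p3=False, p4=False; an empty clause results — contradiction.
  p5 = False:
    propagation gives p3=True, p2=False, p4=False; an empty clause results — contradiction.
Every branch closes, so no satisfying assignment exists.

UNSATISFIABLE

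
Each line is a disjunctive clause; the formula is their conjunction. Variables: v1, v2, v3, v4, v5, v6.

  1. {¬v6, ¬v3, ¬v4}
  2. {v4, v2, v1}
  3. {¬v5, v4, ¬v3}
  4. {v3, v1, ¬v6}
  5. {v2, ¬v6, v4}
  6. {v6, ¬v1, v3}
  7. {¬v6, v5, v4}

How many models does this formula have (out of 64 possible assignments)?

Case analysis on v4 and v6:
  v4=T, v6=T: remaining (v1,v2,v3,v5) ∈ {(T,F,F,F); (T,F,F,T); (T,T,F,F); (T,T,F,T)} — 4.
  v4=T, v6=F: v2, v5 free; 3 ways for (v1,v3) × 2^2 = 12.
  v4=F, v6=T: remaining (v1,v2,v3,v5) ∈ {(T,T,F,T)} — 1.
  v4=F, v6=F: 5 of the 16 assignments to (v1,v2,v3,v5) work.
Total: 4 + 12 + 1 + 5 = 22.

22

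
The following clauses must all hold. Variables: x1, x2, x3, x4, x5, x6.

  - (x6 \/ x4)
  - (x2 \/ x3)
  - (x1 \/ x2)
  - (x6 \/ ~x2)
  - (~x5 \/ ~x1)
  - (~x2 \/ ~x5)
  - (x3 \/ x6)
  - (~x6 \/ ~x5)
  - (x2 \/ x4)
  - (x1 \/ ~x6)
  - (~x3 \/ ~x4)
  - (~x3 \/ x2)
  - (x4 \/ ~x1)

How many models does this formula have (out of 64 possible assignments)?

1

The models are:
  x1=T x2=T x3=F x4=T x5=F x6=T
That's 1 in total.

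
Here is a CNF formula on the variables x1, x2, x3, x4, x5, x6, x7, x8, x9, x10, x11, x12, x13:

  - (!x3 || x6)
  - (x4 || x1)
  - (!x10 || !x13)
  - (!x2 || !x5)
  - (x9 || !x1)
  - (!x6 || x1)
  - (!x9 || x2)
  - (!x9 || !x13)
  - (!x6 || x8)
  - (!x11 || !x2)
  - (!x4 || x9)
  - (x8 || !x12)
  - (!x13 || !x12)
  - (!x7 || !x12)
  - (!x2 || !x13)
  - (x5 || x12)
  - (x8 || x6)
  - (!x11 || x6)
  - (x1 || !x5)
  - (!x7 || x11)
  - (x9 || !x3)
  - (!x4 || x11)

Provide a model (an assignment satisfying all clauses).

x1=1, x2=1, x3=0, x4=0, x5=0, x6=0, x7=0, x8=1, x9=1, x10=0, x11=0, x12=1, x13=0

x3 occurs only negated in the remaining clauses — set x3 = False.
Pure literal: x7 appears only negated; assign x7 = False.
Set x1 = True and propagate.
  then x9 is forced to True.
  then x2 is forced to True.
  then x5 is forced to False.
  then x13 is forced to False.
  then x11 is forced to False.
  then x12 is forced to True.
  then x8 is forced to True.
  then x4 is forced to False.
x6, x10 are now unconstrained; take x6 = False, x10 = False.
Every clause has at least one true literal under this assignment.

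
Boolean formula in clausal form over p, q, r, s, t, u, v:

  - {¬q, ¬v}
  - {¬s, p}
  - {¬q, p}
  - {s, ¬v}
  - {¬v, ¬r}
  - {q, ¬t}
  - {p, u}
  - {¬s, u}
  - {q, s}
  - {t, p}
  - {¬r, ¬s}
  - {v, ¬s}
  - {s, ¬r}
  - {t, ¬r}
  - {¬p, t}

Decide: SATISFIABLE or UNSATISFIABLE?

SATISFIABLE

Pure literal: r appears only negated; assign r = False.
Try p = True.
  then t is forced to True.
  then q is forced to True.
  then v is forced to False.
  then s is forced to False.
u is now unconstrained; take u = False.
So p = 1  q = 1  r = 0  s = 0  t = 1  u = 0  v = 0 is a satisfying assignment.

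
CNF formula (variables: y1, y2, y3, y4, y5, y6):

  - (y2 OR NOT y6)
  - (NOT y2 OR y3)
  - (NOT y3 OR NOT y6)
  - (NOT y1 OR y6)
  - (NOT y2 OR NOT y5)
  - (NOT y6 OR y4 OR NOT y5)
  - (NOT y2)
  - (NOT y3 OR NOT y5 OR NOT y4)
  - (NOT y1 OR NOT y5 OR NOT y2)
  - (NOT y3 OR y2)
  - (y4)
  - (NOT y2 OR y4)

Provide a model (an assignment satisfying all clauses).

y1=False  y2=False  y3=False  y4=True  y5=True  y6=False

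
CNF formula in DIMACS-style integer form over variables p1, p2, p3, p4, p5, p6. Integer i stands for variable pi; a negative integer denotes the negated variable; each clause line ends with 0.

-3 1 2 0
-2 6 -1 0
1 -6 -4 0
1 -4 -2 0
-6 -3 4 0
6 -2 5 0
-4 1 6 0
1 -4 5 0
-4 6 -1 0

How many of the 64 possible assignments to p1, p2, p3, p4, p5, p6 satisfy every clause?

24

Split on p1, then p4.
  p1=T, p4=T: forces p6=T; p2, p3, p5 free → 2^3 = 8.
  p1=T, p4=F: p5 free; 4 ways for (p2,p3,p6) × 2^1 = 8.
  p1=F, p4=T: a clause becomes empty — 0.
  p1=F, p4=F: 8 of the 16 assignments to (p2,p3,p5,p6) work.
Total: 8 + 8 + 0 + 8 = 24.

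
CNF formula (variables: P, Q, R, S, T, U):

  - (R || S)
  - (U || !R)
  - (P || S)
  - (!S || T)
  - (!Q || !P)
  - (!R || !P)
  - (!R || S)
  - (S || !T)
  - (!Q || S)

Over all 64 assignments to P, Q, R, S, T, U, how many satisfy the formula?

8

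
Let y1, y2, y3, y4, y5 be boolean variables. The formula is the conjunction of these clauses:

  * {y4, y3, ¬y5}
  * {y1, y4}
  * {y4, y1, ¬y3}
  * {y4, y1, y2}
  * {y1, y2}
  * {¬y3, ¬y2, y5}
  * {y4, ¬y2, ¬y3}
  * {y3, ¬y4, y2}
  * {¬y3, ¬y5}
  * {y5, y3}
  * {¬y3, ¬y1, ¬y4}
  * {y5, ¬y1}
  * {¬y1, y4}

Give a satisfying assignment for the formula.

y1 = F, y2 = T, y3 = F, y4 = T, y5 = T

Check each clause:
  1. {y4, ¬y5, y3} — y4 is true.
  2. {y1, y4} — y4 is true.
  3. {y1, y4, ¬y3} — y4 is true.
  4. {y2, y1, y4} — y2 is true.
  5. {y1, y2} — y2 is true.
  6. {¬y3, y5, ¬y2} — y5 is true.
  7. {¬y3, y4, ¬y2} — y4 is true.
  8. {y3, y2, ¬y4} — y2 is true.
  9. {¬y3, ¬y5} — ¬y3 is true.
  10. {y5, y3} — y5 is true.
  11. {¬y4, ¬y1, ¬y3} — ¬y3 is true.
  12. {¬y1, y5} — y5 is true.
  13. {y4, ¬y1} — y4 is true.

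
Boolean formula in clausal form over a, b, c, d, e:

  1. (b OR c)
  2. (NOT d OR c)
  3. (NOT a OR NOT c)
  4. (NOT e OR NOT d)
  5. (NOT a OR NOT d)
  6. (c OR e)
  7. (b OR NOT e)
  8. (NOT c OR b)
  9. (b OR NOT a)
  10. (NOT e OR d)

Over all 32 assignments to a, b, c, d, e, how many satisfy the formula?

2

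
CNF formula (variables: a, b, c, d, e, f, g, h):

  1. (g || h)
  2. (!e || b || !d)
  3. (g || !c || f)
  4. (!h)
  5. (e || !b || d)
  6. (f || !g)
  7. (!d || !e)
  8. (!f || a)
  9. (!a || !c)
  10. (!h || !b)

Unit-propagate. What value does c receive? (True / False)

False

(!h) is a unit clause: h = False.
In (g || h), h is now false; g must hold, so g = True.
(f || !g): since g = True, the clause reduces to (f). f = True.
(!f || a): since f = True, the clause reduces to (a). a = True.
(!c || !a) with a = True leaves only !c, so c = False.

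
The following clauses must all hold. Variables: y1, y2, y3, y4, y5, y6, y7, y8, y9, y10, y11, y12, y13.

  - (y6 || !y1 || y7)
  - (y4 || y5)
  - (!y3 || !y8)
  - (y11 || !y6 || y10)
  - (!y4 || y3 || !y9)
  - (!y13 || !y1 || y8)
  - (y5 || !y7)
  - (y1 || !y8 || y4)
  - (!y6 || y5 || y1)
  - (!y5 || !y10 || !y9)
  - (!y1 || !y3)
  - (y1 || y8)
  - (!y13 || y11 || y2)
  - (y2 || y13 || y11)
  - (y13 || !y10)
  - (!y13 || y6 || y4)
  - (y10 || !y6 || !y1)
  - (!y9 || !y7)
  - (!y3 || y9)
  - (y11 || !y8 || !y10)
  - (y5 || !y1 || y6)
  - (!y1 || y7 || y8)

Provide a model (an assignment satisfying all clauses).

y1=False  y2=True  y3=False  y4=True  y5=False  y6=False  y7=False  y8=True  y9=False  y10=False  y11=False  y12=True  y13=False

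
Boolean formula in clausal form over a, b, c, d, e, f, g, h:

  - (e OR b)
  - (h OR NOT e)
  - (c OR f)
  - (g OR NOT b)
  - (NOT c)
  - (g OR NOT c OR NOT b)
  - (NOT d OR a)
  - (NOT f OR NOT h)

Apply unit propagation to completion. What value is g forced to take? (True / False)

True

(NOT c) stands alone — c = False.
(f OR c): since c = False, the clause reduces to (f). f = True.
(NOT f OR NOT h) with f = True leaves only NOT h, so h = False.
In (h OR NOT e), h is now false; NOT e must hold, so e = False.
From (e OR b) and e = False: b = True.
From (NOT b OR g) and b = True: g = True.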